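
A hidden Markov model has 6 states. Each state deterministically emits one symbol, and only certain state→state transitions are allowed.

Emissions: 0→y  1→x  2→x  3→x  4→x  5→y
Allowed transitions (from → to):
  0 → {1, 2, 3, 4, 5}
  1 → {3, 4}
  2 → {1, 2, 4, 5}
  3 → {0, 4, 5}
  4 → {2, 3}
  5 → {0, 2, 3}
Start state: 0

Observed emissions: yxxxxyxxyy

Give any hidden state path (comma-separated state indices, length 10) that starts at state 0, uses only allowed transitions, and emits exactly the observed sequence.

0,2,2,4,3,0,2,2,5,0

  [0] y  {0,5}  => 0  start
  [1] x  {1,2,3,4}  => 2  0->2 ok
  [2] x  {1,2,3,4}  => 2  2->2 ok
  [3] x  {1,2,3,4}  => 4  2->4 ok
  [4] x  {1,2,3,4}  => 3  4->3 ok
  [5] y  {0,5}  => 0  3->0 ok
  [6] x  {1,2,3,4}  => 2  0->2 ok
  [7] x  {1,2,3,4}  => 2  2->2 ok
  [8] y  {0,5}  => 5  2->5 ok
  [9] y  {0,5}  => 0  5->0 ok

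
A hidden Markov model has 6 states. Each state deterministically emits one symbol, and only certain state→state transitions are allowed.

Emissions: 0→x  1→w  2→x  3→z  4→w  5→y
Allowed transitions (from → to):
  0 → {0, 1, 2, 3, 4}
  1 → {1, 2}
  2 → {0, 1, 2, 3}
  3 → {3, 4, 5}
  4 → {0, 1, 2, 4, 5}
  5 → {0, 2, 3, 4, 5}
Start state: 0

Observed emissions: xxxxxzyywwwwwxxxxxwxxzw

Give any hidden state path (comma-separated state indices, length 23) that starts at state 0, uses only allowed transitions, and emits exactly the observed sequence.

  [0] x  {0,2}  => 0  start
  [1] x  {0,2}  => 2  0->2 ok
  [2] x  {0,2}  => 2  2->2 ok
  [3] x  {0,2}  => 0  2->0 ok
  [4] x  {0,2}  => 0  0->0 ok
  [5] z  {3}  => 3  0->3 ok
  [6] y  {5}  => 5  3->5 ok
  [7] y  {5}  => 5  5->5 ok
  [8] w  {1,4}  => 4  5->4 ok
  [9] w  {1,4}  => 1  4->1 ok
  [10] w  {1,4}  => 1  1->1 ok
  [11] w  {1,4}  => 1  1->1 ok
  [12] w  {1,4}  => 1  1->1 ok
  [13] x  {0,2}  => 2  1->2 ok
  [14] x  {0,2}  => 2  2->2 ok
  [15] x  {0,2}  => 0  2->0 ok
  [16] x  {0,2}  => 2  0->2 ok
  [17] x  {0,2}  => 0  2->0 ok
  [18] w  {1,4}  => 1  0->1 ok
  [19] x  {0,2}  => 2  1->2 ok
  [20] x  {0,2}  => 2  2->2 ok
  [21] z  {3}  => 3  2->3 ok
  [22] w  {1,4}  => 4  3->4 ok

0,2,2,0,0,3,5,5,4,1,1,1,1,2,2,0,2,0,1,2,2,3,4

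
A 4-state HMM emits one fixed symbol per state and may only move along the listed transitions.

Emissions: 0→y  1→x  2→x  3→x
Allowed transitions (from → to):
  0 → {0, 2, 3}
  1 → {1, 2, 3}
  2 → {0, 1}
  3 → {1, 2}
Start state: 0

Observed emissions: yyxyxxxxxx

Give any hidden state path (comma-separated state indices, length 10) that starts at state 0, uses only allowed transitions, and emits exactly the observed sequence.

0,0,2,0,3,1,1,2,1,2

  0: obs=y cand={0} pick 0 [start]
  1: obs=y cand={0} pick 0 [0->0 ok]
  2: obs=x cand={1,2,3} pick 2 [0->2 ok]
  3: obs=y cand={0} pick 0 [2->0 ok]
  4: obs=x cand={1,2,3} pick 3 [0->3 ok]
  5: obs=x cand={1,2,3} pick 1 [3->1 ok]
  6: obs=x cand={1,2,3} pick 1 [1->1 ok]
  7: obs=x cand={1,2,3} pick 2 [1->2 ok]
  8: obs=x cand={1,2,3} pick 1 [2->1 ok]
  9: obs=x cand={1,2,3} pick 2 [1->2 ok]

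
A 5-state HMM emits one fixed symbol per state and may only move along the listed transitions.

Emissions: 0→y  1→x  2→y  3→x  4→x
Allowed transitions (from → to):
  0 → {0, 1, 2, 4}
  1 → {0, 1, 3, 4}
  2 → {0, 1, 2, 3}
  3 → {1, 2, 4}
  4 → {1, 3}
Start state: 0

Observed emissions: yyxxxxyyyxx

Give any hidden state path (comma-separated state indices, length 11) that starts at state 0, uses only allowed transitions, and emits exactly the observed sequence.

0,0,1,3,1,3,2,0,0,1,4

  [0] y  {0,2}  => 0  start
  [1] y  {0,2}  => 0  0->0 ok
  [2] x  {1,3,4}  => 1  0->1 ok
  [3] x  {1,3,4}  => 3  1->3 ok
  [4] x  {1,3,4}  => 1  3->1 ok
  [5] x  {1,3,4}  => 3  1->3 ok
  [6] y  {0,2}  => 2  3->2 ok
  [7] y  {0,2}  => 0  2->0 ok
  [8] y  {0,2}  => 0  0->0 ok
  [9] x  {1,3,4}  => 1  0->1 ok
  [10] x  {1,3,4}  => 4  1->4 ok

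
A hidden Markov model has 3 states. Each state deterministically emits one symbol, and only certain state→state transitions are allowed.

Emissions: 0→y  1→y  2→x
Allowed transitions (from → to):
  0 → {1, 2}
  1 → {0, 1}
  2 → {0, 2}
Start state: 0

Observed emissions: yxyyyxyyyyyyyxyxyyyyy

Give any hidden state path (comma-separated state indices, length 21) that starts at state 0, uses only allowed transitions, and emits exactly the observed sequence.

  t0 'y' -> {0,1}, take 0 (start)
  t1 'x' -> {2}, take 2 (0->2 ok)
  t2 'y' -> {0,1}, take 0 (2->0 ok)
  t3 'y' -> {0,1}, take 1 (0->1 ok)
  t4 'y' -> {0,1}, take 0 (1->0 ok)
  t5 'x' -> {2}, take 2 (0->2 ok)
  t6 'y' -> {0,1}, take 0 (2->0 ok)
  t7 'y' -> {0,1}, take 1 (0->1 ok)
  t8 'y' -> {0,1}, take 1 (1->1 ok)
  t9 'y' -> {0,1}, take 0 (1->0 ok)
  t10 'y' -> {0,1}, take 1 (0->1 ok)
  t11 'y' -> {0,1}, take 1 (1->1 ok)
  t12 'y' -> {0,1}, take 0 (1->0 ok)
  t13 'x' -> {2}, take 2 (0->2 ok)
  t14 'y' -> {0,1}, take 0 (2->0 ok)
  t15 'x' -> {2}, take 2 (0->2 ok)
  t16 'y' -> {0,1}, take 0 (2->0 ok)
  t17 'y' -> {0,1}, take 1 (0->1 ok)
  t18 'y' -> {0,1}, take 1 (1->1 ok)
  t19 'y' -> {0,1}, take 1 (1->1 ok)
  t20 'y' -> {0,1}, take 1 (1->1 ok)

0,2,0,1,0,2,0,1,1,0,1,1,0,2,0,2,0,1,1,1,1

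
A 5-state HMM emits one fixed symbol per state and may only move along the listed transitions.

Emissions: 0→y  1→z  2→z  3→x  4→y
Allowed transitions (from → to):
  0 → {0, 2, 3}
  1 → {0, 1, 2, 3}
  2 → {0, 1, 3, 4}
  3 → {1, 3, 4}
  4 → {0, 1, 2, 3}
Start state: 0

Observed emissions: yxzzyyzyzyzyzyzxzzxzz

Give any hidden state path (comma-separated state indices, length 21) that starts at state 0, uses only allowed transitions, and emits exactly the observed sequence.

0,3,1,1,0,0,2,4,1,0,2,0,2,4,2,3,1,2,3,1,1

  pos 0: y in {0,4}, choose 0; start
  pos 1: x in {3}, choose 3; 0->3 ok
  pos 2: z in {1,2}, choose 1; 3->1 ok
  pos 3: z in {1,2}, choose 1; 1->1 ok
  pos 4: y in {0,4}, choose 0; 1->0 ok
  pos 5: y in {0,4}, choose 0; 0->0 ok
  pos 6: z in {1,2}, choose 2; 0->2 ok
  pos 7: y in {0,4}, choose 4; 2->4 ok
  pos 8: z in {1,2}, choose 1; 4->1 ok
  pos 9: y in {0,4}, choose 0; 1->0 ok
  pos 10: z in {1,2}, choose 2; 0->2 ok
  pos 11: y in {0,4}, choose 0; 2->0 ok
  pos 12: z in {1,2}, choose 2; 0->2 ok
  pos 13: y in {0,4}, choose 4; 2->4 ok
  pos 14: z in {1,2}, choose 2; 4->2 ok
  pos 15: x in {3}, choose 3; 2->3 ok
  pos 16: z in {1,2}, choose 1; 3->1 ok
  pos 17: z in {1,2}, choose 2; 1->2 ok
  pos 18: x in {3}, choose 3; 2->3 ok
  pos 19: z in {1,2}, choose 1; 3->1 ok
  pos 20: z in {1,2}, choose 1; 1->1 ok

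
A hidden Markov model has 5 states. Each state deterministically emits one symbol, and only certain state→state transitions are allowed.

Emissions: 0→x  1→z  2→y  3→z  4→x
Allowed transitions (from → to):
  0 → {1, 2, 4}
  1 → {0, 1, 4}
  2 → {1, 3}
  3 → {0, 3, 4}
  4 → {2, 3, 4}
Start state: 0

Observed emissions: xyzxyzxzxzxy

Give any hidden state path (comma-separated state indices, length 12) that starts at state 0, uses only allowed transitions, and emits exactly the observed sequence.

0,2,1,4,2,3,0,1,0,1,0,2

  t0 'x' -> {0,4}, take 0 (start)
  t1 'y' -> {2}, take 2 (0->2 ok)
  t2 'z' -> {1,3}, take 1 (2->1 ok)
  t3 'x' -> {0,4}, take 4 (1->4 ok)
  t4 'y' -> {2}, take 2 (4->2 ok)
  t5 'z' -> {1,3}, take 3 (2->3 ok)
  t6 'x' -> {0,4}, take 0 (3->0 ok)
  t7 'z' -> {1,3}, take 1 (0->1 ok)
  t8 'x' -> {0,4}, take 0 (1->0 ok)
  t9 'z' -> {1,3}, take 1 (0->1 ok)
  t10 'x' -> {0,4}, take 0 (1->0 ok)
  t11 'y' -> {2}, take 2 (0->2 ok)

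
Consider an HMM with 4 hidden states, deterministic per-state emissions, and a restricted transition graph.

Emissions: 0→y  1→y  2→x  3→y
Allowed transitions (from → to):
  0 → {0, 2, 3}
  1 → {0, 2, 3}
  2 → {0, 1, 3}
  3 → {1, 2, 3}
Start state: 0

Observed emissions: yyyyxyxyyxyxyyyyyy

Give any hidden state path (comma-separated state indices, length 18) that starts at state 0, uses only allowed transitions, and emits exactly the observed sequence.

0,0,3,3,2,1,2,0,0,2,0,2,3,3,3,3,3,3

  [0] y  {0,1,3}  => 0  start
  [1] y  {0,1,3}  => 0  0->0 ok
  [2] y  {0,1,3}  => 3  0->3 ok
  [3] y  {0,1,3}  => 3  3->3 ok
  [4] x  {2}  => 2  3->2 ok
  [5] y  {0,1,3}  => 1  2->1 ok
  [6] x  {2}  => 2  1->2 ok
  [7] y  {0,1,3}  => 0  2->0 ok
  [8] y  {0,1,3}  => 0  0->0 ok
  [9] x  {2}  => 2  0->2 ok
  [10] y  {0,1,3}  => 0  2->0 ok
  [11] x  {2}  => 2  0->2 ok
  [12] y  {0,1,3}  => 3  2->3 ok
  [13] y  {0,1,3}  => 3  3->3 ok
  [14] y  {0,1,3}  => 3  3->3 ok
  [15] y  {0,1,3}  => 3  3->3 ok
  [16] y  {0,1,3}  => 3  3->3 ok
  [17] y  {0,1,3}  => 3  3->3 ok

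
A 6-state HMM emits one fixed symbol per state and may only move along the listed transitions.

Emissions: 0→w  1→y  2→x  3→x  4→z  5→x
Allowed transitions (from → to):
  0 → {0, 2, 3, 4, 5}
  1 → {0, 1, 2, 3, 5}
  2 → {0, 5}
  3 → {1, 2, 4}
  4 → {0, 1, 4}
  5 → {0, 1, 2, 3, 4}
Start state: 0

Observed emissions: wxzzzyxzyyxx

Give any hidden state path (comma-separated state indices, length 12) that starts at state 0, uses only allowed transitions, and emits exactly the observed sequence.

  0: obs=w cand={0} pick 0 [start]
  1: obs=x cand={2,3,5} pick 3 [0->3 ok]
  2: obs=z cand={4} pick 4 [3->4 ok]
  3: obs=z cand={4} pick 4 [4->4 ok]
  4: obs=z cand={4} pick 4 [4->4 ok]
  5: obs=y cand={1} pick 1 [4->1 ok]
  6: obs=x cand={2,3,5} pick 5 [1->5 ok]
  7: obs=z cand={4} pick 4 [5->4 ok]
  8: obs=y cand={1} pick 1 [4->1 ok]
  9: obs=y cand={1} pick 1 [1->1 ok]
  10: obs=x cand={2,3,5} pick 5 [1->5 ok]
  11: obs=x cand={2,3,5} pick 3 [5->3 ok]

0,3,4,4,4,1,5,4,1,1,5,3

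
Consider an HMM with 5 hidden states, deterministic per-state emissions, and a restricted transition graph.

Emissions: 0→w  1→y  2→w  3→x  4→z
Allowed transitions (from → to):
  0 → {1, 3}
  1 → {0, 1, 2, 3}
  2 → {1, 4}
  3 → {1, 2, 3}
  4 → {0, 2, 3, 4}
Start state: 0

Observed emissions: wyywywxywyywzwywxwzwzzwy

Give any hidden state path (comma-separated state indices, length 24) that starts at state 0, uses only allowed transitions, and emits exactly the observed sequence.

0,1,1,0,1,0,3,1,0,1,1,2,4,0,1,0,3,2,4,2,4,4,2,1

  0: obs=w cand={0,2} pick 0 [start]
  1: obs=y cand={1} pick 1 [0->1 ok]
  2: obs=y cand={1} pick 1 [1->1 ok]
  3: obs=w cand={0,2} pick 0 [1->0 ok]
  4: obs=y cand={1} pick 1 [0->1 ok]
  5: obs=w cand={0,2} pick 0 [1->0 ok]
  6: obs=x cand={3} pick 3 [0->3 ok]
  7: obs=y cand={1} pick 1 [3->1 ok]
  8: obs=w cand={0,2} pick 0 [1->0 ok]
  9: obs=y cand={1} pick 1 [0->1 ok]
  10: obs=y cand={1} pick 1 [1->1 ok]
  11: obs=w cand={0,2} pick 2 [1->2 ok]
  12: obs=z cand={4} pick 4 [2->4 ok]
  13: obs=w cand={0,2} pick 0 [4->0 ok]
  14: obs=y cand={1} pick 1 [0->1 ok]
  15: obs=w cand={0,2} pick 0 [1->0 ok]
  16: obs=x cand={3} pick 3 [0->3 ok]
  17: obs=w cand={0,2} pick 2 [3->2 ok]
  18: obs=z cand={4} pick 4 [2->4 ok]
  19: obs=w cand={0,2} pick 2 [4->2 ok]
  20: obs=z cand={4} pick 4 [2->4 ok]
  21: obs=z cand={4} pick 4 [4->4 ok]
  22: obs=w cand={0,2} pick 2 [4->2 ok]
  23: obs=y cand={1} pick 1 [2->1 ok]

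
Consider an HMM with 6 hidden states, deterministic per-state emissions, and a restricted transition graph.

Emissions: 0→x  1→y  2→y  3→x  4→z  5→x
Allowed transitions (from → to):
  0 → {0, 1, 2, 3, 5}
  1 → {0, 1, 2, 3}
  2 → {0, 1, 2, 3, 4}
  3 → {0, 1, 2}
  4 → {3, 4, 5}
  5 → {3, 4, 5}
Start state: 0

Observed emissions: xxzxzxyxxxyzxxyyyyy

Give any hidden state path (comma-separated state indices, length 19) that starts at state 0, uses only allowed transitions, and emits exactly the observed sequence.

0,5,4,5,4,3,1,3,0,3,2,4,5,3,2,1,1,2,1

  pos 0: x in {0,3,5}, choose 0; start
  pos 1: x in {0,3,5}, choose 5; 0->5 ok
  pos 2: z in {4}, choose 4; 5->4 ok
  pos 3: x in {0,3,5}, choose 5; 4->5 ok
  pos 4: z in {4}, choose 4; 5->4 ok
  pos 5: x in {0,3,5}, choose 3; 4->3 ok
  pos 6: y in {1,2}, choose 1; 3->1 ok
  pos 7: x in {0,3,5}, choose 3; 1->3 ok
  pos 8: x in {0,3,5}, choose 0; 3->0 ok
  pos 9: x in {0,3,5}, choose 3; 0->3 ok
  pos 10: y in {1,2}, choose 2; 3->2 ok
  pos 11: z in {4}, choose 4; 2->4 ok
  pos 12: x in {0,3,5}, choose 5; 4->5 ok
  pos 13: x in {0,3,5}, choose 3; 5->3 ok
  pos 14: y in {1,2}, choose 2; 3->2 ok
  pos 15: y in {1,2}, choose 1; 2->1 ok
  pos 16: y in {1,2}, choose 1; 1->1 ok
  pos 17: y in {1,2}, choose 2; 1->2 ok
  pos 18: y in {1,2}, choose 1; 2->1 ok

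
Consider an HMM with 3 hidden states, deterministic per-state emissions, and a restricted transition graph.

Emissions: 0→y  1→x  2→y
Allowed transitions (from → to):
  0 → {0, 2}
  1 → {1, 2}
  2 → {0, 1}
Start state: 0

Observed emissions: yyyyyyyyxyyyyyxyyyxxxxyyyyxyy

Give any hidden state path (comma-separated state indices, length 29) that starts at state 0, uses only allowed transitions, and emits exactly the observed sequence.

0,0,0,2,0,2,0,2,1,2,0,0,0,2,1,2,0,2,1,1,1,1,2,0,0,2,1,2,0

  0: obs=y cand={0,2} pick 0 [start]
  1: obs=y cand={0,2} pick 0 [0->0 ok]
  2: obs=y cand={0,2} pick 0 [0->0 ok]
  3: obs=y cand={0,2} pick 2 [0->2 ok]
  4: obs=y cand={0,2} pick 0 [2->0 ok]
  5: obs=y cand={0,2} pick 2 [0->2 ok]
  6: obs=y cand={0,2} pick 0 [2->0 ok]
  7: obs=y cand={0,2} pick 2 [0->2 ok]
  8: obs=x cand={1} pick 1 [2->1 ok]
  9: obs=y cand={0,2} pick 2 [1->2 ok]
  10: obs=y cand={0,2} pick 0 [2->0 ok]
  11: obs=y cand={0,2} pick 0 [0->0 ok]
  12: obs=y cand={0,2} pick 0 [0->0 ok]
  13: obs=y cand={0,2} pick 2 [0->2 ok]
  14: obs=x cand={1} pick 1 [2->1 ok]
  15: obs=y cand={0,2} pick 2 [1->2 ok]
  16: obs=y cand={0,2} pick 0 [2->0 ok]
  17: obs=y cand={0,2} pick 2 [0->2 ok]
  18: obs=x cand={1} pick 1 [2->1 ok]
  19: obs=x cand={1} pick 1 [1->1 ok]
  20: obs=x cand={1} pick 1 [1->1 ok]
  21: obs=x cand={1} pick 1 [1->1 ok]
  22: obs=y cand={0,2} pick 2 [1->2 ok]
  23: obs=y cand={0,2} pick 0 [2->0 ok]
  24: obs=y cand={0,2} pick 0 [0->0 ok]
  25: obs=y cand={0,2} pick 2 [0->2 ok]
  26: obs=x cand={1} pick 1 [2->1 ok]
  27: obs=y cand={0,2} pick 2 [1->2 ok]
  28: obs=y cand={0,2} pick 0 [2->0 ok]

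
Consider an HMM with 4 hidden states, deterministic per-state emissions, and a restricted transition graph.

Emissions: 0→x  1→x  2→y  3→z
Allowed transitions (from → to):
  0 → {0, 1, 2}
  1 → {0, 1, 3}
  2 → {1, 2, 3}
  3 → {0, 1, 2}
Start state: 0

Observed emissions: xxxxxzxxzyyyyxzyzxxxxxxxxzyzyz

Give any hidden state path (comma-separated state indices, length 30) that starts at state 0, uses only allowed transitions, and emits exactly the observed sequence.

  0: obs=x cand={0,1} pick 0 [start]
  1: obs=x cand={0,1} pick 1 [0->1 ok]
  2: obs=x cand={0,1} pick 1 [1->1 ok]
  3: obs=x cand={0,1} pick 0 [1->0 ok]
  4: obs=x cand={0,1} pick 1 [0->1 ok]
  5: obs=z cand={3} pick 3 [1->3 ok]
  6: obs=x cand={0,1} pick 1 [3->1 ok]
  7: obs=x cand={0,1} pick 1 [1->1 ok]
  8: obs=z cand={3} pick 3 [1->3 ok]
  9: obs=y cand={2} pick 2 [3->2 ok]
  10: obs=y cand={2} pick 2 [2->2 ok]
  11: obs=y cand={2} pick 2 [2->2 ok]
  12: obs=y cand={2} pick 2 [2->2 ok]
  13: obs=x cand={0,1} pick 1 [2->1 ok]
  14: obs=z cand={3} pick 3 [1->3 ok]
  15: obs=y cand={2} pick 2 [3->2 ok]
  16: obs=z cand={3} pick 3 [2->3 ok]
  17: obs=x cand={0,1} pick 1 [3->1 ok]
  18: obs=x cand={0,1} pick 0 [1->0 ok]
  19: obs=x cand={0,1} pick 1 [0->1 ok]
  20: obs=x cand={0,1} pick 1 [1->1 ok]
  21: obs=x cand={0,1} pick 0 [1->0 ok]
  22: obs=x cand={0,1} pick 0 [0->0 ok]
  23: obs=x cand={0,1} pick 0 [0->0 ok]
  24: obs=x cand={0,1} pick 1 [0->1 ok]
  25: obs=z cand={3} pick 3 [1->3 ok]
  26: obs=y cand={2} pick 2 [3->2 ok]
  27: obs=z cand={3} pick 3 [2->3 ok]
  28: obs=y cand={2} pick 2 [3->2 ok]
  29: obs=z cand={3} pick 3 [2->3 ok]

0,1,1,0,1,3,1,1,3,2,2,2,2,1,3,2,3,1,0,1,1,0,0,0,1,3,2,3,2,3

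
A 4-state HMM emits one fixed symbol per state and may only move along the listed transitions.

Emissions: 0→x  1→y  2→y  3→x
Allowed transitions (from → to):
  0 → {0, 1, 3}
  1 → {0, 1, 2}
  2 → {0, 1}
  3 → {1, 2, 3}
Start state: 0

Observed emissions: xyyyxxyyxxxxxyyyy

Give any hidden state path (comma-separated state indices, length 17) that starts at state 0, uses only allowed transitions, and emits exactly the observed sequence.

  0: obs=x cand={0,3} pick 0 [start]
  1: obs=y cand={1,2} pick 1 [0->1 ok]
  2: obs=y cand={1,2} pick 2 [1->2 ok]
  3: obs=y cand={1,2} pick 1 [2->1 ok]
  4: obs=x cand={0,3} pick 0 [1->0 ok]
  5: obs=x cand={0,3} pick 3 [0->3 ok]
  6: obs=y cand={1,2} pick 2 [3->2 ok]
  7: obs=y cand={1,2} pick 1 [2->1 ok]
  8: obs=x cand={0,3} pick 0 [1->0 ok]
  9: obs=x cand={0,3} pick 0 [0->0 ok]
  10: obs=x cand={0,3} pick 3 [0->3 ok]
  11: obs=x cand={0,3} pick 3 [3->3 ok]
  12: obs=x cand={0,3} pick 3 [3->3 ok]
  13: obs=y cand={1,2} pick 1 [3->1 ok]
  14: obs=y cand={1,2} pick 2 [1->2 ok]
  15: obs=y cand={1,2} pick 1 [2->1 ok]
  16: obs=y cand={1,2} pick 2 [1->2 ok]

0,1,2,1,0,3,2,1,0,0,3,3,3,1,2,1,2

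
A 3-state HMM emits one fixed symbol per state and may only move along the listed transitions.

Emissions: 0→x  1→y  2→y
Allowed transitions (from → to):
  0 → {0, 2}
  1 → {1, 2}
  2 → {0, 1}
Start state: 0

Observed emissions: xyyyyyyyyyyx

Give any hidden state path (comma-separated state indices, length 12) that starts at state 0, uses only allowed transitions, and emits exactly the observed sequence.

  [0] x  {0}  => 0  start
  [1] y  {1,2}  => 2  0->2 ok
  [2] y  {1,2}  => 1  2->1 ok
  [3] y  {1,2}  => 2  1->2 ok
  [4] y  {1,2}  => 1  2->1 ok
  [5] y  {1,2}  => 1  1->1 ok
  [6] y  {1,2}  => 2  1->2 ok
  [7] y  {1,2}  => 1  2->1 ok
  [8] y  {1,2}  => 1  1->1 ok
  [9] y  {1,2}  => 1  1->1 ok
  [10] y  {1,2}  => 2  1->2 ok
  [11] x  {0}  => 0  2->0 ok

0,2,1,2,1,1,2,1,1,1,2,0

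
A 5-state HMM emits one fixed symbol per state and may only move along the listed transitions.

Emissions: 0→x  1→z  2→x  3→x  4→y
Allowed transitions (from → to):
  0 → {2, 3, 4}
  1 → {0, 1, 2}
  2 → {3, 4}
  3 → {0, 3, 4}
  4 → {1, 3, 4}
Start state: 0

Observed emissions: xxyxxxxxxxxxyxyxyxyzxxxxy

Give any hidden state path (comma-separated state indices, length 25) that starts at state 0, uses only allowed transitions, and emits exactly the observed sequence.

0,3,4,3,3,0,3,0,2,3,0,3,4,3,4,3,4,3,4,1,0,3,3,0,4

  pos 0: x in {0,2,3}, choose 0; start
  pos 1: x in {0,2,3}, choose 3; 0->3 ok
  pos 2: y in {4}, choose 4; 3->4 ok
  pos 3: x in {0,2,3}, choose 3; 4->3 ok
  pos 4: x in {0,2,3}, choose 3; 3->3 ok
  pos 5: x in {0,2,3}, choose 0; 3->0 ok
  pos 6: x in {0,2,3}, choose 3; 0->3 ok
  pos 7: x in {0,2,3}, choose 0; 3->0 ok
  pos 8: x in {0,2,3}, choose 2; 0->2 ok
  pos 9: x in {0,2,3}, choose 3; 2->3 ok
  pos 10: x in {0,2,3}, choose 0; 3->0 ok
  pos 11: x in {0,2,3}, choose 3; 0->3 ok
  pos 12: y in {4}, choose 4; 3->4 ok
  pos 13: x in {0,2,3}, choose 3; 4->3 ok
  pos 14: y in {4}, choose 4; 3->4 ok
  pos 15: x in {0,2,3}, choose 3; 4->3 ok
  pos 16: y in {4}, choose 4; 3->4 ok
  pos 17: x in {0,2,3}, choose 3; 4->3 ok
  pos 18: y in {4}, choose 4; 3->4 ok
  pos 19: z in {1}, choose 1; 4->1 ok
  pos 20: x in {0,2,3}, choose 0; 1->0 ok
  pos 21: x in {0,2,3}, choose 3; 0->3 ok
  pos 22: x in {0,2,3}, choose 3; 3->3 ok
  pos 23: x in {0,2,3}, choose 0; 3->0 ok
  pos 24: y in {4}, choose 4; 0->4 ok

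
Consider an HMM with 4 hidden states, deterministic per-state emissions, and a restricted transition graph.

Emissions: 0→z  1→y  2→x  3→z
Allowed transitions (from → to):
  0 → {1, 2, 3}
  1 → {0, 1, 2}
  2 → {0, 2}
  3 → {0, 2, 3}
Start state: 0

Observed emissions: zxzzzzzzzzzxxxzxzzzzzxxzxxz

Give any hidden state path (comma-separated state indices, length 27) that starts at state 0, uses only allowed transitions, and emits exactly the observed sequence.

0,2,0,3,3,3,3,3,3,0,3,2,2,2,0,2,0,3,3,3,0,2,2,0,2,2,0

  [0] z  {0,3}  => 0  start
  [1] x  {2}  => 2  0->2 ok
  [2] z  {0,3}  => 0  2->0 ok
  [3] z  {0,3}  => 3  0->3 ok
  [4] z  {0,3}  => 3  3->3 ok
  [5] z  {0,3}  => 3  3->3 ok
  [6] z  {0,3}  => 3  3->3 ok
  [7] z  {0,3}  => 3  3->3 ok
  [8] z  {0,3}  => 3  3->3 ok
  [9] z  {0,3}  => 0  3->0 ok
  [10] z  {0,3}  => 3  0->3 ok
  [11] x  {2}  => 2  3->2 ok
  [12] x  {2}  => 2  2->2 ok
  [13] x  {2}  => 2  2->2 ok
  [14] z  {0,3}  => 0  2->0 ok
  [15] x  {2}  => 2  0->2 ok
  [16] z  {0,3}  => 0  2->0 ok
  [17] z  {0,3}  => 3  0->3 ok
  [18] z  {0,3}  => 3  3->3 ok
  [19] z  {0,3}  => 3  3->3 ok
  [20] z  {0,3}  => 0  3->0 ok
  [21] x  {2}  => 2  0->2 ok
  [22] x  {2}  => 2  2->2 ok
  [23] z  {0,3}  => 0  2->0 ok
  [24] x  {2}  => 2  0->2 ok
  [25] x  {2}  => 2  2->2 ok
  [26] z  {0,3}  => 0  2->0 ok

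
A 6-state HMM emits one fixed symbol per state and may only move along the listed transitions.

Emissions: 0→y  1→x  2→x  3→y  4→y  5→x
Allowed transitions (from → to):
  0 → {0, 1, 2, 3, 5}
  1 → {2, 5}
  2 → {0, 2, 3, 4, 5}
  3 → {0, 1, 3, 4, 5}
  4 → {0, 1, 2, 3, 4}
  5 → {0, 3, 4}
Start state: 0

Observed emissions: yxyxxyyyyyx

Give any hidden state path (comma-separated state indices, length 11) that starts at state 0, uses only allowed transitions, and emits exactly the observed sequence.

  [0] y  {0,3,4}  => 0  start
  [1] x  {1,2,5}  => 2  0->2 ok
  [2] y  {0,3,4}  => 0  2->0 ok
  [3] x  {1,2,5}  => 1  0->1 ok
  [4] x  {1,2,5}  => 5  1->5 ok
  [5] y  {0,3,4}  => 4  5->4 ok
  [6] y  {0,3,4}  => 3  4->3 ok
  [7] y  {0,3,4}  => 3  3->3 ok
  [8] y  {0,3,4}  => 4  3->4 ok
  [9] y  {0,3,4}  => 3  4->3 ok
  [10] x  {1,2,5}  => 1  3->1 ok

0,2,0,1,5,4,3,3,4,3,1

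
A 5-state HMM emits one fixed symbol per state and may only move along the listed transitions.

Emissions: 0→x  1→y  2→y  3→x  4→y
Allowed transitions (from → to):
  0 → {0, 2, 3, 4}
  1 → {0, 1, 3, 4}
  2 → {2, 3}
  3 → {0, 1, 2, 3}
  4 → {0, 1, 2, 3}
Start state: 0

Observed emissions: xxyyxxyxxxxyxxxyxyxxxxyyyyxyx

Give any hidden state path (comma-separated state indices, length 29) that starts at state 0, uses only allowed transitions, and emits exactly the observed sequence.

  t0 'x' -> {0,3}, take 0 (start)
  t1 'x' -> {0,3}, take 0 (0->0 ok)
  t2 'y' -> {1,2,4}, take 2 (0->2 ok)
  t3 'y' -> {1,2,4}, take 2 (2->2 ok)
  t4 'x' -> {0,3}, take 3 (2->3 ok)
  t5 'x' -> {0,3}, take 0 (3->0 ok)
  t6 'y' -> {1,2,4}, take 4 (0->4 ok)
  t7 'x' -> {0,3}, take 0 (4->0 ok)
  t8 'x' -> {0,3}, take 0 (0->0 ok)
  t9 'x' -> {0,3}, take 0 (0->0 ok)
  t10 'x' -> {0,3}, take 3 (0->3 ok)
  t11 'y' -> {1,2,4}, take 2 (3->2 ok)
  t12 'x' -> {0,3}, take 3 (2->3 ok)
  t13 'x' -> {0,3}, take 3 (3->3 ok)
  t14 'x' -> {0,3}, take 3 (3->3 ok)
  t15 'y' -> {1,2,4}, take 1 (3->1 ok)
  t16 'x' -> {0,3}, take 3 (1->3 ok)
  t17 'y' -> {1,2,4}, take 2 (3->2 ok)
  t18 'x' -> {0,3}, take 3 (2->3 ok)
  t19 'x' -> {0,3}, take 3 (3->3 ok)
  t20 'x' -> {0,3}, take 3 (3->3 ok)
  t21 'x' -> {0,3}, take 0 (3->0 ok)
  t22 'y' -> {1,2,4}, take 2 (0->2 ok)
  t23 'y' -> {1,2,4}, take 2 (2->2 ok)
  t24 'y' -> {1,2,4}, take 2 (2->2 ok)
  t25 'y' -> {1,2,4}, take 2 (2->2 ok)
  t26 'x' -> {0,3}, take 3 (2->3 ok)
  t27 'y' -> {1,2,4}, take 1 (3->1 ok)
  t28 'x' -> {0,3}, take 3 (1->3 ok)

0,0,2,2,3,0,4,0,0,0,3,2,3,3,3,1,3,2,3,3,3,0,2,2,2,2,3,1,3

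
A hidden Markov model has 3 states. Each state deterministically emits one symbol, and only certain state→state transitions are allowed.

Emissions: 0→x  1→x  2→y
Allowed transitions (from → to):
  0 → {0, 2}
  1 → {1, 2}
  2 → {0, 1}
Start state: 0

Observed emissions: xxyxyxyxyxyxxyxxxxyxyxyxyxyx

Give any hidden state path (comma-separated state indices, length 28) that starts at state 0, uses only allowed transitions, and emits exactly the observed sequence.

  pos 0: x in {0,1}, choose 0; start
  pos 1: x in {0,1}, choose 0; 0->0 ok
  pos 2: y in {2}, choose 2; 0->2 ok
  pos 3: x in {0,1}, choose 1; 2->1 ok
  pos 4: y in {2}, choose 2; 1->2 ok
  pos 5: x in {0,1}, choose 1; 2->1 ok
  pos 6: y in {2}, choose 2; 1->2 ok
  pos 7: x in {0,1}, choose 0; 2->0 ok
  pos 8: y in {2}, choose 2; 0->2 ok
  pos 9: x in {0,1}, choose 0; 2->0 ok
  pos 10: y in {2}, choose 2; 0->2 ok
  pos 11: x in {0,1}, choose 0; 2->0 ok
  pos 12: x in {0,1}, choose 0; 0->0 ok
  pos 13: y in {2}, choose 2; 0->2 ok
  pos 14: x in {0,1}, choose 0; 2->0 ok
  pos 15: x in {0,1}, choose 0; 0->0 ok
  pos 16: x in {0,1}, choose 0; 0->0 ok
  pos 17: x in {0,1}, choose 0; 0->0 ok
  pos 18: y in {2}, choose 2; 0->2 ok
  pos 19: x in {0,1}, choose 1; 2->1 ok
  pos 20: y in {2}, choose 2; 1->2 ok
  pos 21: x in {0,1}, choose 0; 2->0 ok
  pos 22: y in {2}, choose 2; 0->2 ok
  pos 23: x in {0,1}, choose 0; 2->0 ok
  pos 24: y in {2}, choose 2; 0->2 ok
  pos 25: x in {0,1}, choose 0; 2->0 ok
  pos 26: y in {2}, choose 2; 0->2 ok
  pos 27: x in {0,1}, choose 1; 2->1 ok

0,0,2,1,2,1,2,0,2,0,2,0,0,2,0,0,0,0,2,1,2,0,2,0,2,0,2,1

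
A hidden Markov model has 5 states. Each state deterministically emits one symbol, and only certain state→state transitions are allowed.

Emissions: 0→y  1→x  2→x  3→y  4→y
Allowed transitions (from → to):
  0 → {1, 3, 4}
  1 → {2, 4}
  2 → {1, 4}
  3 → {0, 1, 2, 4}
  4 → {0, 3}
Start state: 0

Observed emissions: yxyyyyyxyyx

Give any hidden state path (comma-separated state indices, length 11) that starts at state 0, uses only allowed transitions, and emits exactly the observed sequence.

0,1,4,3,4,0,3,1,4,3,2

  pos 0: y in {0,3,4}, choose 0; start
  pos 1: x in {1,2}, choose 1; 0->1 ok
  pos 2: y in {0,3,4}, choose 4; 1->4 ok
  pos 3: y in {0,3,4}, choose 3; 4->3 ok
  pos 4: y in {0,3,4}, choose 4; 3->4 ok
  pos 5: y in {0,3,4}, choose 0; 4->0 ok
  pos 6: y in {0,3,4}, choose 3; 0->3 ok
  pos 7: x in {1,2}, choose 1; 3->1 ok
  pos 8: y in {0,3,4}, choose 4; 1->4 ok
  pos 9: y in {0,3,4}, choose 3; 4->3 ok
  pos 10: x in {1,2}, choose 2; 3->2 ok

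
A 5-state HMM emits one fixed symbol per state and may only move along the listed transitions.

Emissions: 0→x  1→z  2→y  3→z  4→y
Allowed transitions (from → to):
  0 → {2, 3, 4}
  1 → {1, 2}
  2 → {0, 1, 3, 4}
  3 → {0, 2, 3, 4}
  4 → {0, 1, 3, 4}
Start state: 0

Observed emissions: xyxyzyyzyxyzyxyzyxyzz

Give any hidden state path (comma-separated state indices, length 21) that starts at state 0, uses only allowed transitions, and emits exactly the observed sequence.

0,4,0,2,1,2,4,1,2,0,4,3,2,0,4,1,2,0,2,1,1

  t0 'x' -> {0}, take 0 (start)
  t1 'y' -> {2,4}, take 4 (0->4 ok)
  t2 'x' -> {0}, take 0 (4->0 ok)
  t3 'y' -> {2,4}, take 2 (0->2 ok)
  t4 'z' -> {1,3}, take 1 (2->1 ok)
  t5 'y' -> {2,4}, take 2 (1->2 ok)
  t6 'y' -> {2,4}, take 4 (2->4 ok)
  t7 'z' -> {1,3}, take 1 (4->1 ok)
  t8 'y' -> {2,4}, take 2 (1->2 ok)
  t9 'x' -> {0}, take 0 (2->0 ok)
  t10 'y' -> {2,4}, take 4 (0->4 ok)
  t11 'z' -> {1,3}, take 3 (4->3 ok)
  t12 'y' -> {2,4}, take 2 (3->2 ok)
  t13 'x' -> {0}, take 0 (2->0 ok)
  t14 'y' -> {2,4}, take 4 (0->4 ok)
  t15 'z' -> {1,3}, take 1 (4->1 ok)
  t16 'y' -> {2,4}, take 2 (1->2 ok)
  t17 'x' -> {0}, take 0 (2->0 ok)
  t18 'y' -> {2,4}, take 2 (0->2 ok)
  t19 'z' -> {1,3}, take 1 (2->1 ok)
  t20 'z' -> {1,3}, take 1 (1->1 ok)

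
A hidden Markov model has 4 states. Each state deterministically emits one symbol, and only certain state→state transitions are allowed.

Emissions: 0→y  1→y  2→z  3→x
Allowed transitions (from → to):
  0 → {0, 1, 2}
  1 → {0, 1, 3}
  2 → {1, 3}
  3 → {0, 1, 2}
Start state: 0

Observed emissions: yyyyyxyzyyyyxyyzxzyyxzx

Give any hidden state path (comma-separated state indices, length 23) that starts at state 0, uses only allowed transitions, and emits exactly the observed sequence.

0,0,0,0,1,3,0,2,1,1,1,1,3,0,0,2,3,2,1,1,3,2,3

  0: obs=y cand={0,1} pick 0 [start]
  1: obs=y cand={0,1} pick 0 [0->0 ok]
  2: obs=y cand={0,1} pick 0 [0->0 ok]
  3: obs=y cand={0,1} pick 0 [0->0 ok]
  4: obs=y cand={0,1} pick 1 [0->1 ok]
  5: obs=x cand={3} pick 3 [1->3 ok]
  6: obs=y cand={0,1} pick 0 [3->0 ok]
  7: obs=z cand={2} pick 2 [0->2 ok]
  8: obs=y cand={0,1} pick 1 [2->1 ok]
  9: obs=y cand={0,1} pick 1 [1->1 ok]
  10: obs=y cand={0,1} pick 1 [1->1 ok]
  11: obs=y cand={0,1} pick 1 [1->1 ok]
  12: obs=x cand={3} pick 3 [1->3 ok]
  13: obs=y cand={0,1} pick 0 [3->0 ok]
  14: obs=y cand={0,1} pick 0 [0->0 ok]
  15: obs=z cand={2} pick 2 [0->2 ok]
  16: obs=x cand={3} pick 3 [2->3 ok]
  17: obs=z cand={2} pick 2 [3->2 ok]
  18: obs=y cand={0,1} pick 1 [2->1 ok]
  19: obs=y cand={0,1} pick 1 [1->1 ok]
  20: obs=x cand={3} pick 3 [1->3 ok]
  21: obs=z cand={2} pick 2 [3->2 ok]
  22: obs=x cand={3} pick 3 [2->3 ok]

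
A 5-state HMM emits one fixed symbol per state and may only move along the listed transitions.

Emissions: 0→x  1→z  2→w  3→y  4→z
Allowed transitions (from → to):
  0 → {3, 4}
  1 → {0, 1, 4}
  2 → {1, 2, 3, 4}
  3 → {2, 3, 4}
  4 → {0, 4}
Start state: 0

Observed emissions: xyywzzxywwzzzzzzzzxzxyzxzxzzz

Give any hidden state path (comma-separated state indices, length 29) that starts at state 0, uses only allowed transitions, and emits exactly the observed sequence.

  [0] x  {0}  => 0  start
  [1] y  {3}  => 3  0->3 ok
  [2] y  {3}  => 3  3->3 ok
  [3] w  {2}  => 2  3->2 ok
  [4] z  {1,4}  => 1  2->1 ok
  [5] z  {1,4}  => 4  1->4 ok
  [6] x  {0}  => 0  4->0 ok
  [7] y  {3}  => 3  0->3 ok
  [8] w  {2}  => 2  3->2 ok
  [9] w  {2}  => 2  2->2 ok
  [10] z  {1,4}  => 1  2->1 ok
  [11] z  {1,4}  => 1  1->1 ok
  [12] z  {1,4}  => 1  1->1 ok
  [13] z  {1,4}  => 1  1->1 ok
  [14] z  {1,4}  => 1  1->1 ok
  [15] z  {1,4}  => 1  1->1 ok
  [16] z  {1,4}  => 1  1->1 ok
  [17] z  {1,4}  => 1  1->1 ok
  [18] x  {0}  => 0  1->0 ok
  [19] z  {1,4}  => 4  0->4 ok
  [20] x  {0}  => 0  4->0 ok
  [21] y  {3}  => 3  0->3 ok
  [22] z  {1,4}  => 4  3->4 ok
  [23] x  {0}  => 0  4->0 ok
  [24] z  {1,4}  => 4  0->4 ok
  [25] x  {0}  => 0  4->0 ok
  [26] z  {1,4}  => 4  0->4 ok
  [27] z  {1,4}  => 4  4->4 ok
  [28] z  {1,4}  => 4  4->4 ok

0,3,3,2,1,4,0,3,2,2,1,1,1,1,1,1,1,1,0,4,0,3,4,0,4,0,4,4,4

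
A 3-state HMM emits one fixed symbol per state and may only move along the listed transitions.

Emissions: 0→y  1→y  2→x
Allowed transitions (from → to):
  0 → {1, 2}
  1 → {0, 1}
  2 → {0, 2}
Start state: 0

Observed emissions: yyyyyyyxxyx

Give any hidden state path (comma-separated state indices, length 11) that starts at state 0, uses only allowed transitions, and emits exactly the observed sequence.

  [0] y  {0,1}  => 0  start
  [1] y  {0,1}  => 1  0->1 ok
  [2] y  {0,1}  => 1  1->1 ok
  [3] y  {0,1}  => 0  1->0 ok
  [4] y  {0,1}  => 1  0->1 ok
  [5] y  {0,1}  => 1  1->1 ok
  [6] y  {0,1}  => 0  1->0 ok
  [7] x  {2}  => 2  0->2 ok
  [8] x  {2}  => 2  2->2 ok
  [9] y  {0,1}  => 0  2->0 ok
  [10] x  {2}  => 2  0->2 ok

0,1,1,0,1,1,0,2,2,0,2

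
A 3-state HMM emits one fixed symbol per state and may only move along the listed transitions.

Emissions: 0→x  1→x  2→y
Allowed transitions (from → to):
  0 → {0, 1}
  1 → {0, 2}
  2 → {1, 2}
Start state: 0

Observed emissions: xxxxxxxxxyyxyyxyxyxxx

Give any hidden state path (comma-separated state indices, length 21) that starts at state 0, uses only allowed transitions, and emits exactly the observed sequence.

  pos 0: x in {0,1}, choose 0; start
  pos 1: x in {0,1}, choose 0; 0->0 ok
  pos 2: x in {0,1}, choose 0; 0->0 ok
  pos 3: x in {0,1}, choose 0; 0->0 ok
  pos 4: x in {0,1}, choose 0; 0->0 ok
  pos 5: x in {0,1}, choose 0; 0->0 ok
  pos 6: x in {0,1}, choose 1; 0->1 ok
  pos 7: x in {0,1}, choose 0; 1->0 ok
  pos 8: x in {0,1}, choose 1; 0->1 ok
  pos 9: y in {2}, choose 2; 1->2 ok
  pos 10: y in {2}, choose 2; 2->2 ok
  pos 11: x in {0,1}, choose 1; 2->1 ok
  pos 12: y in {2}, choose 2; 1->2 ok
  pos 13: y in {2}, choose 2; 2->2 ok
  pos 14: x in {0,1}, choose 1; 2->1 ok
  pos 15: y in {2}, choose 2; 1->2 ok
  pos 16: x in {0,1}, choose 1; 2->1 ok
  pos 17: y in {2}, choose 2; 1->2 ok
  pos 18: x in {0,1}, choose 1; 2->1 ok
  pos 19: x in {0,1}, choose 0; 1->0 ok
  pos 20: x in {0,1}, choose 1; 0->1 ok

0,0,0,0,0,0,1,0,1,2,2,1,2,2,1,2,1,2,1,0,1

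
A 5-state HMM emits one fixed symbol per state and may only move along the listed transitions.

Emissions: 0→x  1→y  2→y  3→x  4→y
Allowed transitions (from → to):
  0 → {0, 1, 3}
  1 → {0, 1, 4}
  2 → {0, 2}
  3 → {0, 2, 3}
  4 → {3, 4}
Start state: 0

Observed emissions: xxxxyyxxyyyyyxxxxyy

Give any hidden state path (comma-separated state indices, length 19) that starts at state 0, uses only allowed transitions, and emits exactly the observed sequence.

  pos 0: x in {0,3}, choose 0; start
  pos 1: x in {0,3}, choose 0; 0->0 ok
  pos 2: x in {0,3}, choose 3; 0->3 ok
  pos 3: x in {0,3}, choose 3; 3->3 ok
  pos 4: y in {1,2,4}, choose 2; 3->2 ok
  pos 5: y in {1,2,4}, choose 2; 2->2 ok
  pos 6: x in {0,3}, choose 0; 2->0 ok
  pos 7: x in {0,3}, choose 3; 0->3 ok
  pos 8: y in {1,2,4}, choose 2; 3->2 ok
  pos 9: y in {1,2,4}, choose 2; 2->2 ok
  pos 10: y in {1,2,4}, choose 2; 2->2 ok
  pos 11: y in {1,2,4}, choose 2; 2->2 ok
  pos 12: y in {1,2,4}, choose 2; 2->2 ok
  pos 13: x in {0,3}, choose 0; 2->0 ok
  pos 14: x in {0,3}, choose 0; 0->0 ok
  pos 15: x in {0,3}, choose 3; 0->3 ok
  pos 16: x in {0,3}, choose 0; 3->0 ok
  pos 17: y in {1,2,4}, choose 1; 0->1 ok
  pos 18: y in {1,2,4}, choose 1; 1->1 ok

0,0,3,3,2,2,0,3,2,2,2,2,2,0,0,3,0,1,1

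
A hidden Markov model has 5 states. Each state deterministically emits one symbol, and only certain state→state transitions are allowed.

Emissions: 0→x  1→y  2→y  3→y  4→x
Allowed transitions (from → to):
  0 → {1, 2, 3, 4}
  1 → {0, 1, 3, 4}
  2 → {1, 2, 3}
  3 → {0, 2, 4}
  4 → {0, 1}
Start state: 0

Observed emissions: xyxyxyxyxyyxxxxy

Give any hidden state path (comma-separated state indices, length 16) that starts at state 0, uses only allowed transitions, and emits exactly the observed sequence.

0,3,4,1,4,1,0,1,4,1,1,0,4,0,4,1

  [0] x  {0,4}  => 0  start
  [1] y  {1,2,3}  => 3  0->3 ok
  [2] x  {0,4}  => 4  3->4 ok
  [3] y  {1,2,3}  => 1  4->1 ok
  [4] x  {0,4}  => 4  1->4 ok
  [5] y  {1,2,3}  => 1  4->1 ok
  [6] x  {0,4}  => 0  1->0 ok
  [7] y  {1,2,3}  => 1  0->1 ok
  [8] x  {0,4}  => 4  1->4 ok
  [9] y  {1,2,3}  => 1  4->1 ok
  [10] y  {1,2,3}  => 1  1->1 ok
  [11] x  {0,4}  => 0  1->0 ok
  [12] x  {0,4}  => 4  0->4 ok
  [13] x  {0,4}  => 0  4->0 ok
  [14] x  {0,4}  => 4  0->4 ok
  [15] y  {1,2,3}  => 1  4->1 ok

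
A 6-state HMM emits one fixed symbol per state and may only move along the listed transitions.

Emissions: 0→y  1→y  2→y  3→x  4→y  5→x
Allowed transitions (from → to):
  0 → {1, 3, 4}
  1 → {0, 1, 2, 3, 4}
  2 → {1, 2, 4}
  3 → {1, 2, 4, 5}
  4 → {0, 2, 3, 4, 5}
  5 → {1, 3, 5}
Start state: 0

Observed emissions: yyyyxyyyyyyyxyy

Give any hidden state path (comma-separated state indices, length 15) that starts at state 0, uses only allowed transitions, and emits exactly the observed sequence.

  [0] y  {0,1,2,4}  => 0  start
  [1] y  {0,1,2,4}  => 1  0->1 ok
  [2] y  {0,1,2,4}  => 0  1->0 ok
  [3] y  {0,1,2,4}  => 4  0->4 ok
  [4] x  {3,5}  => 3  4->3 ok
  [5] y  {0,1,2,4}  => 2  3->2 ok
  [6] y  {0,1,2,4}  => 2  2->2 ok
  [7] y  {0,1,2,4}  => 2  2->2 ok
  [8] y  {0,1,2,4}  => 1  2->1 ok
  [9] y  {0,1,2,4}  => 2  1->2 ok
  [10] y  {0,1,2,4}  => 2  2->2 ok
  [11] y  {0,1,2,4}  => 4  2->4 ok
  [12] x  {3,5}  => 3  4->3 ok
  [13] y  {0,1,2,4}  => 1  3->1 ok
  [14] y  {0,1,2,4}  => 2  1->2 ok

0,1,0,4,3,2,2,2,1,2,2,4,3,1,2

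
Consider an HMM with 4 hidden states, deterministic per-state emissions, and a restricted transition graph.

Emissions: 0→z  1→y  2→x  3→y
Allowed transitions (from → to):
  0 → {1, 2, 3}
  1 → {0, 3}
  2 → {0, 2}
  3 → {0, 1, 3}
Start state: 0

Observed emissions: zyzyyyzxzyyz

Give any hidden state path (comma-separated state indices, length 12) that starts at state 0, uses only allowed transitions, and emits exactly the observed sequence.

0,3,0,3,3,3,0,2,0,1,3,0

  [0] z  {0}  => 0  start
  [1] y  {1,3}  => 3  0->3 ok
  [2] z  {0}  => 0  3->0 ok
  [3] y  {1,3}  => 3  0->3 ok
  [4] y  {1,3}  => 3  3->3 ok
  [5] y  {1,3}  => 3  3->3 ok
  [6] z  {0}  => 0  3->0 ok
  [7] x  {2}  => 2  0->2 ok
  [8] z  {0}  => 0  2->0 ok
  [9] y  {1,3}  => 1  0->1 ok
  [10] y  {1,3}  => 3  1->3 ok
  [11] z  {0}  => 0  3->0 ok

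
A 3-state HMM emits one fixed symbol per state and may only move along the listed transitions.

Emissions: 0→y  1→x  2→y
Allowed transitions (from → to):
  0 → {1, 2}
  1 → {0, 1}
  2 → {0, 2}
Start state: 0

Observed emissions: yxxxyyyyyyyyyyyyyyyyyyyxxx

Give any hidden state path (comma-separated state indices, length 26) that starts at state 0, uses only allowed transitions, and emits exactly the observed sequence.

  t0 'y' -> {0,2}, take 0 (start)
  t1 'x' -> {1}, take 1 (0->1 ok)
  t2 'x' -> {1}, take 1 (1->1 ok)
  t3 'x' -> {1}, take 1 (1->1 ok)
  t4 'y' -> {0,2}, take 0 (1->0 ok)
  t5 'y' -> {0,2}, take 2 (0->2 ok)
  t6 'y' -> {0,2}, take 0 (2->0 ok)
  t7 'y' -> {0,2}, take 2 (0->2 ok)
  t8 'y' -> {0,2}, take 2 (2->2 ok)
  t9 'y' -> {0,2}, take 2 (2->2 ok)
  t10 'y' -> {0,2}, take 2 (2->2 ok)
  t11 'y' -> {0,2}, take 2 (2->2 ok)
  t12 'y' -> {0,2}, take 2 (2->2 ok)
  t13 'y' -> {0,2}, take 2 (2->2 ok)
  t14 'y' -> {0,2}, take 2 (2->2 ok)
  t15 'y' -> {0,2}, take 0 (2->0 ok)
  t16 'y' -> {0,2}, take 2 (0->2 ok)
  t17 'y' -> {0,2}, take 0 (2->0 ok)
  t18 'y' -> {0,2}, take 2 (0->2 ok)
  t19 'y' -> {0,2}, take 2 (2->2 ok)
  t20 'y' -> {0,2}, take 0 (2->0 ok)
  t21 'y' -> {0,2}, take 2 (0->2 ok)
  t22 'y' -> {0,2}, take 0 (2->0 ok)
  t23 'x' -> {1}, take 1 (0->1 ok)
  t24 'x' -> {1}, take 1 (1->1 ok)
  t25 'x' -> {1}, take 1 (1->1 ok)

0,1,1,1,0,2,0,2,2,2,2,2,2,2,2,0,2,0,2,2,0,2,0,1,1,1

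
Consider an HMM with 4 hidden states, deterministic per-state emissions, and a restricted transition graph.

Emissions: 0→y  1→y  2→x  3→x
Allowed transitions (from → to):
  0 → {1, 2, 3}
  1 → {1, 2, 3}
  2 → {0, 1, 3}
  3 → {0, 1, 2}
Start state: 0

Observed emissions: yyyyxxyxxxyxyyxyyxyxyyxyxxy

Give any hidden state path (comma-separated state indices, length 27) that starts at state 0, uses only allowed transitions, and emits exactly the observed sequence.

0,1,1,1,2,3,0,2,3,2,1,3,1,1,3,0,1,2,1,2,0,1,2,1,3,2,0

  t0 'y' -> {0,1}, take 0 (start)
  t1 'y' -> {0,1}, take 1 (0->1 ok)
  t2 'y' -> {0,1}, take 1 (1->1 ok)
  t3 'y' -> {0,1}, take 1 (1->1 ok)
  t4 'x' -> {2,3}, take 2 (1->2 ok)
  t5 'x' -> {2,3}, take 3 (2->3 ok)
  t6 'y' -> {0,1}, take 0 (3->0 ok)
  t7 'x' -> {2,3}, take 2 (0->2 ok)
  t8 'x' -> {2,3}, take 3 (2->3 ok)
  t9 'x' -> {2,3}, take 2 (3->2 ok)
  t10 'y' -> {0,1}, take 1 (2->1 ok)
  t11 'x' -> {2,3}, take 3 (1->3 ok)
  t12 'y' -> {0,1}, take 1 (3->1 ok)
  t13 'y' -> {0,1}, take 1 (1->1 ok)
  t14 'x' -> {2,3}, take 3 (1->3 ok)
  t15 'y' -> {0,1}, take 0 (3->0 ok)
  t16 'y' -> {0,1}, take 1 (0->1 ok)
  t17 'x' -> {2,3}, take 2 (1->2 ok)
  t18 'y' -> {0,1}, take 1 (2->1 ok)
  t19 'x' -> {2,3}, take 2 (1->2 ok)
  t20 'y' -> {0,1}, take 0 (2->0 ok)
  t21 'y' -> {0,1}, take 1 (0->1 ok)
  t22 'x' -> {2,3}, take 2 (1->2 ok)
  t23 'y' -> {0,1}, take 1 (2->1 ok)
  t24 'x' -> {2,3}, take 3 (1->3 ok)
  t25 'x' -> {2,3}, take 2 (3->2 ok)
  t26 'y' -> {0,1}, take 0 (2->0 ok)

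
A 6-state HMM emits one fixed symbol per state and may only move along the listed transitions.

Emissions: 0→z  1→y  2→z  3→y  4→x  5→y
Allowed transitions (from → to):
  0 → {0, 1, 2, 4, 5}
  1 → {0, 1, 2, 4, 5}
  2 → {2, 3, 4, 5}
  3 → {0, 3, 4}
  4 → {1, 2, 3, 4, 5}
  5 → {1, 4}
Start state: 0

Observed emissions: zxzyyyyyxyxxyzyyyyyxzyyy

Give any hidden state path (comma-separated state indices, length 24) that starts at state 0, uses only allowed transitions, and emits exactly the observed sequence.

  t0 'z' -> {0,2}, take 0 (start)
  t1 'x' -> {4}, take 4 (0->4 ok)
  t2 'z' -> {0,2}, take 2 (4->2 ok)
  t3 'y' -> {1,3,5}, take 3 (2->3 ok)
  t4 'y' -> {1,3,5}, take 3 (3->3 ok)
  t5 'y' -> {1,3,5}, take 3 (3->3 ok)
  t6 'y' -> {1,3,5}, take 3 (3->3 ok)
  t7 'y' -> {1,3,5}, take 3 (3->3 ok)
  t8 'x' -> {4}, take 4 (3->4 ok)
  t9 'y' -> {1,3,5}, take 5 (4->5 ok)
  t10 'x' -> {4}, take 4 (5->4 ok)
  t11 'x' -> {4}, take 4 (4->4 ok)
  t12 'y' -> {1,3,5}, take 1 (4->1 ok)
  t13 'z' -> {0,2}, take 0 (1->0 ok)
  t14 'y' -> {1,3,5}, take 1 (0->1 ok)
  t15 'y' -> {1,3,5}, take 5 (1->5 ok)
  t16 'y' -> {1,3,5}, take 1 (5->1 ok)
  t17 'y' -> {1,3,5}, take 5 (1->5 ok)
  t18 'y' -> {1,3,5}, take 1 (5->1 ok)
  t19 'x' -> {4}, take 4 (1->4 ok)
  t20 'z' -> {0,2}, take 2 (4->2 ok)
  t21 'y' -> {1,3,5}, take 5 (2->5 ok)
  t22 'y' -> {1,3,5}, take 1 (5->1 ok)
  t23 'y' -> {1,3,5}, take 5 (1->5 ok)

0,4,2,3,3,3,3,3,4,5,4,4,1,0,1,5,1,5,1,4,2,5,1,5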